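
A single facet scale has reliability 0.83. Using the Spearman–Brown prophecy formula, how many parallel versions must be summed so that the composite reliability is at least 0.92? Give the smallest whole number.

3

k ≥ ρ*(1−ρ₁)/(ρ₁(1−ρ*)) = 0.92·0.17 / (0.83·0.08) = 2.355.
Smallest integer k = 3.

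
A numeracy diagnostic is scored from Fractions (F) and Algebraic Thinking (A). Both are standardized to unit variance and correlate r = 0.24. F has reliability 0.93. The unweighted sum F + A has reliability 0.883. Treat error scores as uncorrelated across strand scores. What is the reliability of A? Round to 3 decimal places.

0.780

Var(F+A) = 2 + 2·0.24 = 2.480.
True-score variance = ρ_F + ρ_A + 2·0.24, so 0.883 = (0.93 + ρ_A + 0.48) / 2.480.
ρ_A = 0.883·2.480 − 0.93 − 0.48 = 0.780.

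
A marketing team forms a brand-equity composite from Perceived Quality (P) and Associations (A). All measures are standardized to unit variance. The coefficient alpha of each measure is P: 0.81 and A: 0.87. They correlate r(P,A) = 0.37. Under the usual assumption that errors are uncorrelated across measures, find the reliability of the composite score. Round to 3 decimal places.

Var(P+A) = 2 + 2·[0.37] = 2 + 0.74 = 2.74.
With uncorrelated errors the cross-covariances are all true-score covariance, so they carry over unchanged; only the diagonal terms shrink to ρᵢσᵢ².
True-score variance = [0.81 + 0.87] + 0.74 = 1.68 + 0.74 = 2.42.
Reliability = 2.42 / 2.74 = 0.883.

0.883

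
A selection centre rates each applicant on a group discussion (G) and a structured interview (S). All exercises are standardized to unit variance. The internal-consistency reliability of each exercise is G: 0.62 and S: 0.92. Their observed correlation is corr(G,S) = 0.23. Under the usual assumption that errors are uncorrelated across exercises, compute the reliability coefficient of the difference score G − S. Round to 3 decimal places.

0.701

Var(G−S) = 1 + 1 − 2·0.23 = 2 − 0.46 = 1.54.
With uncorrelated errors the cross-covariances are all true-score covariance, so they carry over unchanged; only the diagonal terms shrink to ρᵢσᵢ².
True-score variance = [0.62 + 0.92] − 0.46 = 1.54 − 0.46 = 1.08.
Reliability = 1.08 / 1.54 = 0.701.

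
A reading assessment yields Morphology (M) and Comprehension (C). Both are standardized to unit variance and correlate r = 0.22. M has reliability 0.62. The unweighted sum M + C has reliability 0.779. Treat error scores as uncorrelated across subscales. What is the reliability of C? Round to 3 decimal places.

0.841

Var(M+C) = 2 + 2·0.22 = 2.440.
True-score variance = ρ_M + ρ_C + 2·0.22, so 0.779 = (0.62 + ρ_C + 0.44) / 2.440.
ρ_C = 0.779·2.440 − 0.62 − 0.44 = 0.841.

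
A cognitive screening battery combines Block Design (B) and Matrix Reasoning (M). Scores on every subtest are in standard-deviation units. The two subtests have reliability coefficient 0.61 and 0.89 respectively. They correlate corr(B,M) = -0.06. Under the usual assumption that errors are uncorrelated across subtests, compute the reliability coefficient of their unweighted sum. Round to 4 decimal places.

Var(B+M) = 2 + 2·[(-0.06)] = 2 − 0.12 = 1.88.
With uncorrelated errors the cross-covariances are all true-score covariance, so they carry over unchanged; only the diagonal terms shrink to ρᵢσᵢ².
True-score variance = [0.61 + 0.89] − 0.12 = 1.5 − 0.12 = 1.38.
Reliability = 1.38 / 1.88 = 0.7340.

0.7340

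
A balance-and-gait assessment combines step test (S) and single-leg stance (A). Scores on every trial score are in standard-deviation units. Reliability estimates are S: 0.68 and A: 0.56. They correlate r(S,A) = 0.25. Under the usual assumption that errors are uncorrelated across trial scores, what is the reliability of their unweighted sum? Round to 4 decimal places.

Var(S+A) = 2 + 2·[0.25] = 2 + 0.5 = 2.5.
Because errors are independent across components, Cov(Tᵢ,Tⱼ) = Cov(Xᵢ,Xⱼ); the off-diagonal part of the true-score variance is the same as above.
True-score variance = [0.68 + 0.56] + 0.5 = 1.24 + 0.5 = 1.74.
Reliability = 1.74 / 2.5 = 0.6960.

0.6960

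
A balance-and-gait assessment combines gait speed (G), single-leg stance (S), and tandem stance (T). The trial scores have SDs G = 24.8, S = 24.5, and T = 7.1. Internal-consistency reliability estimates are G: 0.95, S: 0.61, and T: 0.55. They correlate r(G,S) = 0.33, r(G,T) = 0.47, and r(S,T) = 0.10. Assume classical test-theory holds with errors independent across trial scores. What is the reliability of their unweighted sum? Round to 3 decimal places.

Var(G+S+T) = 24.8² + 24.5² + 7.1² + 2·[24.8·24.5·0.33 + 24.8·7.1·0.47 + 24.5·7.1·0.10] = 1265.7 + 601.321 = 1867.02.
With uncorrelated errors the cross-covariances are all true-score covariance, so they carry over unchanged; only the diagonal terms shrink to ρᵢσᵢ².
True-score variance = [24.8²·0.95 + 24.5²·0.61 + 7.1²·0.55] + 601.321 = 978.166 + 601.321 = 1579.49.
Reliability = 1579.49 / 1867.02 = 0.846.

0.846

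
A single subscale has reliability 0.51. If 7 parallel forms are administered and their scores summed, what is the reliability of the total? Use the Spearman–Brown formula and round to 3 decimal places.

ρ_k = kρ / (1 + (k−1)ρ) = 7·0.51 / (1 + 6·0.51) = 3.570 / 4.060 = 0.879.

0.879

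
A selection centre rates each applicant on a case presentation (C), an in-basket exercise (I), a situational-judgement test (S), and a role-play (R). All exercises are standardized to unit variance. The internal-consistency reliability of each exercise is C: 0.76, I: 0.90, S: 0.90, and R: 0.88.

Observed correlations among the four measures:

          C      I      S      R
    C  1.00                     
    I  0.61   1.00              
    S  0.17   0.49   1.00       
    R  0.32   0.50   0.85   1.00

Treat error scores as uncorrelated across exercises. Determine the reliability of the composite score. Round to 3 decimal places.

0.943

Var(C+I+S+R) = 4 + 2·[0.61 + 0.17 + 0.32 + 0.49 + 0.50 + 0.85] = 4 + 5.88 = 9.88.
With uncorrelated errors the cross-covariances are all true-score covariance, so they carry over unchanged; only the diagonal terms shrink to ρᵢσᵢ².
True-score variance = [0.76 + 0.90 + 0.90 + 0.88] + 5.88 = 3.44 + 5.88 = 9.32.
Reliability = 9.32 / 9.88 = 0.943.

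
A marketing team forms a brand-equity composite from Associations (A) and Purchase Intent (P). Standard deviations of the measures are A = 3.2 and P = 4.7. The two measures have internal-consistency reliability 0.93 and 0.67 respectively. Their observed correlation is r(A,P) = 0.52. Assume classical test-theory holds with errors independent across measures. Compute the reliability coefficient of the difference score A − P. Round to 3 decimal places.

Var(A−P) = 3.2² + 4.7² − 2·3.2·4.7·0.52 = 32.33 − 15.6416 = 16.6884.
With uncorrelated errors the cross-covariances are all true-score covariance, so they carry over unchanged; only the diagonal terms shrink to ρᵢσᵢ².
True-score variance = [3.2²·0.93 + 4.7²·0.67] − 15.6416 = 24.3235 − 15.6416 = 8.6819.
Reliability = 8.6819 / 16.6884 = 0.520.

0.520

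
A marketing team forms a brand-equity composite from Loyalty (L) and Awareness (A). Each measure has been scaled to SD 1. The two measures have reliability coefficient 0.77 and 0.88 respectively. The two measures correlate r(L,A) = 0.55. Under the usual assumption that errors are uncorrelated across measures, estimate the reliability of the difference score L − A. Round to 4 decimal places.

0.6111

Var(L−A) = 1 + 1 − 2·0.55 = 2 − 1.1 = 0.9.
Because errors are independent across components, Cov(Tᵢ,Tⱼ) = Cov(Xᵢ,Xⱼ); the off-diagonal part of the true-score variance is the same as above.
True-score variance = [0.77 + 0.88] − 1.1 = 1.65 − 1.1 = 0.55.
Reliability = 0.55 / 0.9 = 0.6111.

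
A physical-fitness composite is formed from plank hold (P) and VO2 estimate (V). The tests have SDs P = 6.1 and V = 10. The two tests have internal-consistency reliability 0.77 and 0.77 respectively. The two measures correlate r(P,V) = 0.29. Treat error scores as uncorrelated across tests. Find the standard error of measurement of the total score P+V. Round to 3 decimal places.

Var(total) = 137.21 + 35.38 = 172.59.
True-score variance = 105.652 + 35.38 = 141.032, so reliability = 0.8171.
Error variance = 172.59 − 141.032 = 31.5583; SEM = √31.5583 = 5.618.

5.618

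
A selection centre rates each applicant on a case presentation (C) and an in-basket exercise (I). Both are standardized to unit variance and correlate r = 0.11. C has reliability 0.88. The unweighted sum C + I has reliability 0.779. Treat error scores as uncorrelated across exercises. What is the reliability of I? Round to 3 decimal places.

0.629

Var(C+I) = 2 + 2·0.11 = 2.220.
True-score variance = ρ_C + ρ_I + 2·0.11, so 0.779 = (0.88 + ρ_I + 0.22) / 2.220.
ρ_I = 0.779·2.220 − 0.88 − 0.22 = 0.629.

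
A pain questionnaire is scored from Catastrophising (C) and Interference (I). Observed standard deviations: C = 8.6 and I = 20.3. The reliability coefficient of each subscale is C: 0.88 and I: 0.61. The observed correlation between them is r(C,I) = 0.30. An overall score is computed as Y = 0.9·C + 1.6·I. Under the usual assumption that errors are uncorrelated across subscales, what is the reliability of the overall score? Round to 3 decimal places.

0.669

Var(Y) = 0.9²·8.6² + 1.6²·20.3² + 2·[1.44·8.6·20.3·0.30] = 1114.86 + 150.837 = 1265.7.
Because errors are independent across components, Cov(Tᵢ,Tⱼ) = Cov(Xᵢ,Xⱼ); the off-diagonal part of the true-score variance is the same as above.
True-score variance = [0.9²·8.6²·0.88 + 1.6²·20.3²·0.61] + 150.837 = 696.238 + 150.837 = 847.076.
Reliability = 847.076 / 1265.7 = 0.669.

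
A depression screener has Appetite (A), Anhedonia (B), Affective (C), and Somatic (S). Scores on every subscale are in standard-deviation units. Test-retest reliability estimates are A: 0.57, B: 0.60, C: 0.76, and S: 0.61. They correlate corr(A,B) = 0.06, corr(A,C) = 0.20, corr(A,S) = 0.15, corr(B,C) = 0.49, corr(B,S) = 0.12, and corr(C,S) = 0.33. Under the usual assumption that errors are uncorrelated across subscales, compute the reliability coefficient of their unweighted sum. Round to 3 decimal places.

0.782

Var(A+B+C+S) = 4 + 2·[0.06 + 0.20 + 0.15 + 0.49 + 0.12 + 0.33] = 4 + 2.7 = 6.7.
With uncorrelated errors the cross-covariances are all true-score covariance, so they carry over unchanged; only the diagonal terms shrink to ρᵢσᵢ².
True-score variance = [0.57 + 0.60 + 0.76 + 0.61] + 2.7 = 2.54 + 2.7 = 5.24.
Reliability = 5.24 / 6.7 = 0.782.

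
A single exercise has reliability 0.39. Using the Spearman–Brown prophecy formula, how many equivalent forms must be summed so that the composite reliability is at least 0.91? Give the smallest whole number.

k ≥ ρ*(1−ρ₁)/(ρ₁(1−ρ*)) = 0.91·0.61 / (0.39·0.09) = 15.815.
Smallest integer k = 16.

16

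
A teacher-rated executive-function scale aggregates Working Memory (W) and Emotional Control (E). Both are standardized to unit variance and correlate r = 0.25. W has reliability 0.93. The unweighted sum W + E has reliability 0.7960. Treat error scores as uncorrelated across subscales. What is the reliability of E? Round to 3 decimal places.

Var(W+E) = 2 + 2·0.25 = 2.500.
True-score variance = ρ_W + ρ_E + 2·0.25, so 0.7960 = (0.93 + ρ_E + 0.50) / 2.500.
ρ_E = 0.7960·2.500 − 0.93 − 0.50 = 0.560.

0.560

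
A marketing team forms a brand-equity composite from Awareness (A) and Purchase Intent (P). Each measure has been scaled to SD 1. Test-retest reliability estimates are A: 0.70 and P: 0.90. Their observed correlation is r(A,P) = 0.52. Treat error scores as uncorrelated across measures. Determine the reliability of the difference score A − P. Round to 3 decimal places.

Var(A−P) = 1 + 1 − 2·0.52 = 2 − 1.04 = 0.96.
Because errors are independent across components, Cov(Tᵢ,Tⱼ) = Cov(Xᵢ,Xⱼ); the off-diagonal part of the true-score variance is the same as above.
True-score variance = [0.70 + 0.90] − 1.04 = 1.6 − 1.04 = 0.56.
Reliability = 0.56 / 0.96 = 0.583.

0.583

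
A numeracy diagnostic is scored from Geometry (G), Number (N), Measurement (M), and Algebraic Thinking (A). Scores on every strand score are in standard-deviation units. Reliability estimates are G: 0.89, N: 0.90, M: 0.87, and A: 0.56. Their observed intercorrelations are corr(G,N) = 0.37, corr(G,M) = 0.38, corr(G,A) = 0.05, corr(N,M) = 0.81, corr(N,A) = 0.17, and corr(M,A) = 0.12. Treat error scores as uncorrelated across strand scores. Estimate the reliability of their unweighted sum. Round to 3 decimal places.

0.900

Var(G+N+M+A) = 4 + 2·[0.37 + 0.38 + 0.05 + 0.81 + 0.17 + 0.12] = 4 + 3.8 = 7.8.
Under uncorrelated errors the observed covariances equal the true-score covariances, so only the own-variance terms attenuate.
True-score variance = [0.89 + 0.90 + 0.87 + 0.56] + 3.8 = 3.22 + 3.8 = 7.02.
Reliability = 7.02 / 7.8 = 0.900.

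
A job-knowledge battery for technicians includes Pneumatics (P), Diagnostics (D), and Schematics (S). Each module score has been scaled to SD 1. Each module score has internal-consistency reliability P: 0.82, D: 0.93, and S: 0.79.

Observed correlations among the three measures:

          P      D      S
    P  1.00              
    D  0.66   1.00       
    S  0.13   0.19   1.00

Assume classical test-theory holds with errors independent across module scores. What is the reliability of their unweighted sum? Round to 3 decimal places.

Var(P+D+S) = 3 + 2·[0.66 + 0.13 + 0.19] = 3 + 1.96 = 4.96.
With uncorrelated errors the cross-covariances are all true-score covariance, so they carry over unchanged; only the diagonal terms shrink to ρᵢσᵢ².
True-score variance = [0.82 + 0.93 + 0.79] + 1.96 = 2.54 + 1.96 = 4.5.
Reliability = 4.5 / 4.96 = 0.907.

0.907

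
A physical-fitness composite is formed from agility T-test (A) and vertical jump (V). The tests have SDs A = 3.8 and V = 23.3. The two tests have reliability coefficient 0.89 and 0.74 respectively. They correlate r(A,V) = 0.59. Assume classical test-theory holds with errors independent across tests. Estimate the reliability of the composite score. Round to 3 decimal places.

Var(A+V) = 3.8² + 23.3² + 2·[3.8·23.3·0.59] = 557.33 + 104.477 = 661.807.
Because errors are independent across components, Cov(Tᵢ,Tⱼ) = Cov(Xᵢ,Xⱼ); the off-diagonal part of the true-score variance is the same as above.
True-score variance = [3.8²·0.89 + 23.3²·0.74] + 104.477 = 414.59 + 104.477 = 519.067.
Reliability = 519.067 / 661.807 = 0.784.

0.784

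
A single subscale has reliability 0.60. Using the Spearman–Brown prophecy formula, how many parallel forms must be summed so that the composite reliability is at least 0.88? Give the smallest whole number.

k ≥ ρ*(1−ρ₁)/(ρ₁(1−ρ*)) = 0.88·0.40 / (0.60·0.12) = 4.889.
Smallest integer k = 5.

5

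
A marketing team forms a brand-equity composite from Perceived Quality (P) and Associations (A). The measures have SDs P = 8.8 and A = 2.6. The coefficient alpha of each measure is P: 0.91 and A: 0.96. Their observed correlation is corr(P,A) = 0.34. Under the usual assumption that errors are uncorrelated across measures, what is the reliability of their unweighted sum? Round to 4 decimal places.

0.9274

Var(P+A) = 8.8² + 2.6² + 2·[8.8·2.6·0.34] = 84.2 + 15.5584 = 99.7584.
Because errors are independent across components, Cov(Tᵢ,Tⱼ) = Cov(Xᵢ,Xⱼ); the off-diagonal part of the true-score variance is the same as above.
True-score variance = [8.8²·0.91 + 2.6²·0.96] + 15.5584 = 76.96 + 15.5584 = 92.5184.
Reliability = 92.5184 / 99.7584 = 0.9274.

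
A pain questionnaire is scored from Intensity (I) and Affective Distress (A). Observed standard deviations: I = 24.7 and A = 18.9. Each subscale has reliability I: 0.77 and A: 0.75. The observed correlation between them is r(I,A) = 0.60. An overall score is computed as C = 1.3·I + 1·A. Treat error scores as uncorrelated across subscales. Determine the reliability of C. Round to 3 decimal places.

0.846

Var(C) = 1.3²·24.7² + 18.9² + 2·[1.3·24.7·18.9·0.60] = 1388.26 + 728.255 = 2116.52.
Under uncorrelated errors the observed covariances equal the true-score covariances, so only the own-variance terms attenuate.
True-score variance = [1.3²·24.7²·0.77 + 18.9²·0.75] + 728.255 = 1061.82 + 728.255 = 1790.07.
Reliability = 1790.07 / 2116.52 = 0.846.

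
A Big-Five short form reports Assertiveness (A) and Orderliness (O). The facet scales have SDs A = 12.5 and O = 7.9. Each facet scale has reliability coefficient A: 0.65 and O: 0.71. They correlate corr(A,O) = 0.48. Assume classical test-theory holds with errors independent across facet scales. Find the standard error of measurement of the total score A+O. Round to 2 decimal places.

8.53

Var(total) = 218.66 + 94.8 = 313.46.
True-score variance = 145.874 + 94.8 = 240.674, so reliability = 0.7678.
Error variance = 313.46 − 240.674 = 72.7864; SEM = √72.7864 = 8.53.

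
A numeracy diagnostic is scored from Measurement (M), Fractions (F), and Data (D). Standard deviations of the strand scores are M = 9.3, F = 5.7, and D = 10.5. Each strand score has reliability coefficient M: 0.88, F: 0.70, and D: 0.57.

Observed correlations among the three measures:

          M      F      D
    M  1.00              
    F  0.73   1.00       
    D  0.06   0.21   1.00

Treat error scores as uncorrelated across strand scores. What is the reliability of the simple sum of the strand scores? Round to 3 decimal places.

Var(M+F+D) = 9.3² + 5.7² + 10.5² + 2·[9.3·5.7·0.73 + 9.3·10.5·0.06 + 5.7·10.5·0.21] = 229.23 + 114.25 = 343.48.
With uncorrelated errors the cross-covariances are all true-score covariance, so they carry over unchanged; only the diagonal terms shrink to ρᵢσᵢ².
True-score variance = [9.3²·0.88 + 5.7²·0.70 + 10.5²·0.57] + 114.25 = 161.697 + 114.25 = 275.946.
Reliability = 275.946 / 343.48 = 0.803.

0.803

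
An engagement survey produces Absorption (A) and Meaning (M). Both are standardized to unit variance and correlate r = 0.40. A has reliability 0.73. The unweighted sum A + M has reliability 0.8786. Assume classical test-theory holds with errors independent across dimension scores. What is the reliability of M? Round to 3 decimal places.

0.930

Var(A+M) = 2 + 2·0.40 = 2.800.
True-score variance = ρ_A + ρ_M + 2·0.40, so 0.8786 = (0.73 + ρ_M + 0.80) / 2.800.
ρ_M = 0.8786·2.800 − 0.73 − 0.80 = 0.930.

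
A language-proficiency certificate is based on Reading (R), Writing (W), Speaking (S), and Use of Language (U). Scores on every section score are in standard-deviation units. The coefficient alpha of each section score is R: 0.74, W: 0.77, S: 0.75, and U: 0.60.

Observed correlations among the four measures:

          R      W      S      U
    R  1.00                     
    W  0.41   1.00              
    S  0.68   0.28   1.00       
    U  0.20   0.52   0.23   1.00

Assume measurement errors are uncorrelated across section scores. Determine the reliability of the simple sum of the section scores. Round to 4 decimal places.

Var(R+W+S+U) = 4 + 2·[0.41 + 0.68 + 0.20 + 0.28 + 0.52 + 0.23] = 4 + 4.64 = 8.64.
With uncorrelated errors the cross-covariances are all true-score covariance, so they carry over unchanged; only the diagonal terms shrink to ρᵢσᵢ².
True-score variance = [0.74 + 0.77 + 0.75 + 0.60] + 4.64 = 2.86 + 4.64 = 7.5.
Reliability = 7.5 / 8.64 = 0.8681.

0.8681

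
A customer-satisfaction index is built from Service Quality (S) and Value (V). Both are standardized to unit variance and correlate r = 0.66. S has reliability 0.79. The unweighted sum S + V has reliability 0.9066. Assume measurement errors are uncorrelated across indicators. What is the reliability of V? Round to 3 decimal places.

0.900

Var(S+V) = 2 + 2·0.66 = 3.320.
True-score variance = ρ_S + ρ_V + 2·0.66, so 0.9066 = (0.79 + ρ_V + 1.32) / 3.320.
ρ_V = 0.9066·3.320 − 0.79 − 1.32 = 0.900.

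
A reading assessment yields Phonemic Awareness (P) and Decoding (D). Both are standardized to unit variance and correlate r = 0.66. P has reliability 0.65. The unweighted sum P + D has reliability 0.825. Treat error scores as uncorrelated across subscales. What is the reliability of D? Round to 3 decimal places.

0.769

Var(P+D) = 2 + 2·0.66 = 3.320.
True-score variance = ρ_P + ρ_D + 2·0.66, so 0.825 = (0.65 + ρ_D + 1.32) / 3.320.
ρ_D = 0.825·3.320 − 0.65 − 1.32 = 0.769.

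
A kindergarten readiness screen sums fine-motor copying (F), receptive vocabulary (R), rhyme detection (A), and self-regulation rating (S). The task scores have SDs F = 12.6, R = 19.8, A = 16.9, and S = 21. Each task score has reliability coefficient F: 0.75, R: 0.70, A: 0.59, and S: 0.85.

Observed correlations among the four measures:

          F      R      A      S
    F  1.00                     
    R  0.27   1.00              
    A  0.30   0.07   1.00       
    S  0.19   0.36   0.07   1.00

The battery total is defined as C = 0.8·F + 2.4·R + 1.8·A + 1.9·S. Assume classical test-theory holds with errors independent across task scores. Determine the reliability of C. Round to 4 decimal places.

0.8168

Var(C) = 0.8²·12.6² + 2.4²·19.8² + 1.8²·16.9² + 1.9²·21² + 2·[1.92·12.6·19.8·0.27 + 1.44·12.6·16.9·0.30 + 1.52·12.6·21·0.19 + 4.32·19.8·16.9·0.07 + 4.56·19.8·21·0.36 + 3.42·16.9·21·0.07] = 4877.14 + 2332.93 = 7210.08.
With uncorrelated errors the cross-covariances are all true-score covariance, so they carry over unchanged; only the diagonal terms shrink to ρᵢσᵢ².
True-score variance = [0.8²·12.6²·0.75 + 2.4²·19.8²·0.70 + 1.8²·16.9²·0.59 + 1.9²·21²·0.85] + 2332.93 = 3556.09 + 2332.93 = 5889.02.
Reliability = 5889.02 / 7210.08 = 0.8168.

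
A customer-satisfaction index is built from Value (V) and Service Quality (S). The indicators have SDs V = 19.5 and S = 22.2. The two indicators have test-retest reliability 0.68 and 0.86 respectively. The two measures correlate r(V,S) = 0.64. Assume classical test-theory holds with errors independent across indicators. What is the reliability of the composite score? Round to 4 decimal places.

Var(V+S) = 19.5² + 22.2² + 2·[19.5·22.2·0.64] = 873.09 + 554.112 = 1427.2.
With uncorrelated errors the cross-covariances are all true-score covariance, so they carry over unchanged; only the diagonal terms shrink to ρᵢσᵢ².
True-score variance = [19.5²·0.68 + 22.2²·0.86] + 554.112 = 682.412 + 554.112 = 1236.52.
Reliability = 1236.52 / 1427.2 = 0.8664.

0.8664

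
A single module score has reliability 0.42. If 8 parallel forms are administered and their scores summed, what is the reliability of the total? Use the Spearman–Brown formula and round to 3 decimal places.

ρ_k = kρ / (1 + (k−1)ρ) = 8·0.42 / (1 + 7·0.42) = 3.360 / 3.940 = 0.853.

0.853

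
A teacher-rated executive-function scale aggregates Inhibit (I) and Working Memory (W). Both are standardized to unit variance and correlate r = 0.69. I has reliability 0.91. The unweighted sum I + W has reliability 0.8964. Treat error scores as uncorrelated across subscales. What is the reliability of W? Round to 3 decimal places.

Var(I+W) = 2 + 2·0.69 = 3.380.
True-score variance = ρ_I + ρ_W + 2·0.69, so 0.8964 = (0.91 + ρ_W + 1.38) / 3.380.
ρ_W = 0.8964·3.380 − 0.91 − 1.38 = 0.740.

0.740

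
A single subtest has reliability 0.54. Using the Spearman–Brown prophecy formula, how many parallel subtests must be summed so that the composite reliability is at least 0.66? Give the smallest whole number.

k ≥ ρ*(1−ρ₁)/(ρ₁(1−ρ*)) = 0.66·0.46 / (0.54·0.34) = 1.654.
Smallest integer k = 2.

2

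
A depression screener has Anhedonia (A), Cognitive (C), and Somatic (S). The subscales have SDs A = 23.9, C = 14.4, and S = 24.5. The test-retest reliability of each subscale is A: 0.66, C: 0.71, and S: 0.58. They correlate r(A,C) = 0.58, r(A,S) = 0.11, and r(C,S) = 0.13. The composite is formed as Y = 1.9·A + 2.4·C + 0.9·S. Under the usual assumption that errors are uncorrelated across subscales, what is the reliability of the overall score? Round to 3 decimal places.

0.791

Var(Y) = 1.9²·23.9² + 2.4²·14.4² + 0.9²·24.5² + 2·[4.56·23.9·14.4·0.58 + 1.71·23.9·24.5·0.11 + 2.16·14.4·24.5·0.13] = 3742.66 + 2238.89 = 5981.55.
Under uncorrelated errors the observed covariances equal the true-score covariances, so only the own-variance terms attenuate.
True-score variance = [1.9²·23.9²·0.66 + 2.4²·14.4²·0.71 + 0.9²·24.5²·0.58] + 2238.89 = 2490.98 + 2238.89 = 4729.87.
Reliability = 4729.87 / 5981.55 = 0.791.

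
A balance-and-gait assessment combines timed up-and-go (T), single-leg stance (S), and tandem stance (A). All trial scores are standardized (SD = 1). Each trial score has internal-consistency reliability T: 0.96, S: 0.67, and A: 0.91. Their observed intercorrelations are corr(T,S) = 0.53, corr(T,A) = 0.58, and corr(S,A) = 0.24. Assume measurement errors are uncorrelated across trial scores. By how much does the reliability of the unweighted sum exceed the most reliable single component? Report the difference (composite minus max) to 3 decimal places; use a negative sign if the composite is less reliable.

Var(sum) = 3 + 2.7 = 5.7; true-score variance = 2.54 + 2.7 = 5.24; composite reliability = 0.9193.
Max component reliability = 0.9600.
Difference = 0.9193 − 0.9600 = -0.041.

-0.041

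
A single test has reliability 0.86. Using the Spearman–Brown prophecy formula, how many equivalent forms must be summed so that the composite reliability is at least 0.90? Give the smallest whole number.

2

k ≥ ρ*(1−ρ₁)/(ρ₁(1−ρ*)) = 0.90·0.14 / (0.86·0.10) = 1.465.
Smallest integer k = 2.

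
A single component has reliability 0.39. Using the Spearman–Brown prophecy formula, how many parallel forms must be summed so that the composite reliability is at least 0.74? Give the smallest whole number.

5

k ≥ ρ*(1−ρ₁)/(ρ₁(1−ρ*)) = 0.74·0.61 / (0.39·0.26) = 4.452.
Smallest integer k = 5.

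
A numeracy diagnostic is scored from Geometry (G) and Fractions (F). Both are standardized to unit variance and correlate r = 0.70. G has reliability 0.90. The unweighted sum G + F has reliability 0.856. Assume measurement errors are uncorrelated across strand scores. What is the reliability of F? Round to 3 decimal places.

Var(G+F) = 2 + 2·0.70 = 3.400.
True-score variance = ρ_G + ρ_F + 2·0.70, so 0.856 = (0.90 + ρ_F + 1.40) / 3.400.
ρ_F = 0.856·3.400 − 0.90 − 1.40 = 0.610.

0.610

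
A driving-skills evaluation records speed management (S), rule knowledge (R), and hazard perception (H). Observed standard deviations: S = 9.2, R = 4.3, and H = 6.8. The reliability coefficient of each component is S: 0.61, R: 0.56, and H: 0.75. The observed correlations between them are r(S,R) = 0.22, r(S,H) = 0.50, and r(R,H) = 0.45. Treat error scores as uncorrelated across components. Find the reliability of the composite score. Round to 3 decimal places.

0.794

Var(S+R+H) = 9.2² + 4.3² + 6.8² + 2·[9.2·4.3·0.22 + 9.2·6.8·0.50 + 4.3·6.8·0.45] = 149.37 + 106.282 = 255.652.
Under uncorrelated errors the observed covariances equal the true-score covariances, so only the own-variance terms attenuate.
True-score variance = [9.2²·0.61 + 4.3²·0.56 + 6.8²·0.75] + 106.282 = 96.6648 + 106.282 = 202.947.
Reliability = 202.947 / 255.652 = 0.794.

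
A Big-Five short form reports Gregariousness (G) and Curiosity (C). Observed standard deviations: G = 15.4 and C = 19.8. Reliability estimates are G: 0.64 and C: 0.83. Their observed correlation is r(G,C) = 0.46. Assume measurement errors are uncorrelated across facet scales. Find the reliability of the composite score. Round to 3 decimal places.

0.833

Var(G+C) = 15.4² + 19.8² + 2·[15.4·19.8·0.46] = 629.2 + 280.526 = 909.726.
With uncorrelated errors the cross-covariances are all true-score covariance, so they carry over unchanged; only the diagonal terms shrink to ρᵢσᵢ².
True-score variance = [15.4²·0.64 + 19.8²·0.83] + 280.526 = 477.176 + 280.526 = 757.702.
Reliability = 757.702 / 909.726 = 0.833.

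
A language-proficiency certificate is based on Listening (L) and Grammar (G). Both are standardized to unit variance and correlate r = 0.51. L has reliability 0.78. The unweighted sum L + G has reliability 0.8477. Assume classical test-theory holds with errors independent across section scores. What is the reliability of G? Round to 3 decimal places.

Var(L+G) = 2 + 2·0.51 = 3.020.
True-score variance = ρ_L + ρ_G + 2·0.51, so 0.8477 = (0.78 + ρ_G + 1.02) / 3.020.
ρ_G = 0.8477·3.020 − 0.78 − 1.02 = 0.760.

0.760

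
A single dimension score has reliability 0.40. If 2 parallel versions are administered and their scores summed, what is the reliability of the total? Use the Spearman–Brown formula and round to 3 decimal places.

ρ_k = kρ / (1 + (k−1)ρ) = 2·0.40 / (1 + 1·0.40) = 0.800 / 1.400 = 0.571.

0.571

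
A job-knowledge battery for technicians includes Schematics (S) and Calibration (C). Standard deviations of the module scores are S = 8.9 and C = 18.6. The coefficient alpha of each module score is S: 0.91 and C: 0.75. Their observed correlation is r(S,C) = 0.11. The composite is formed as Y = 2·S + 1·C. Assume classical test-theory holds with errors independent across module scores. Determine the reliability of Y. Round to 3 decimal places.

Var(Y) = 2²·8.9² + 18.6² + 2·[2·8.9·18.6·0.11] = 662.8 + 72.8376 = 735.638.
Under uncorrelated errors the observed covariances equal the true-score covariances, so only the own-variance terms attenuate.
True-score variance = [2²·8.9²·0.91 + 18.6²·0.75] + 72.8376 = 547.794 + 72.8376 = 620.632.
Reliability = 620.632 / 735.638 = 0.844.

0.844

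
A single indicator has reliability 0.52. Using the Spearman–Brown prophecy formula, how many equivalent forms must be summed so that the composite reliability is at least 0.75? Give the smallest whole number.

3

k ≥ ρ*(1−ρ₁)/(ρ₁(1−ρ*)) = 0.75·0.48 / (0.52·0.25) = 2.769.
Smallest integer k = 3.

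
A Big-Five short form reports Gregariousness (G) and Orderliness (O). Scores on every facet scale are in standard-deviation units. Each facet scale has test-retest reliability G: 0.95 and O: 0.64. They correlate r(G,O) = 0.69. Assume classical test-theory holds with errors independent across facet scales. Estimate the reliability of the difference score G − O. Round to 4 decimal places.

0.3387

Var(G−O) = 1 + 1 − 2·0.69 = 2 − 1.38 = 0.62.
Because errors are independent across components, Cov(Tᵢ,Tⱼ) = Cov(Xᵢ,Xⱼ); the off-diagonal part of the true-score variance is the same as above.
True-score variance = [0.95 + 0.64] − 1.38 = 1.59 − 1.38 = 0.21.
Reliability = 0.21 / 0.62 = 0.3387.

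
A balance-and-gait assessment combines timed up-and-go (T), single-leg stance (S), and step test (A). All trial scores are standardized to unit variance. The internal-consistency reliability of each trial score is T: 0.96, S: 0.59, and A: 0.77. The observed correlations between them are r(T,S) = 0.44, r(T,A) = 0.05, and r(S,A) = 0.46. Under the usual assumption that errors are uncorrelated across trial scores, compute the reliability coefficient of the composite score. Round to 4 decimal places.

0.8612

Var(T+S+A) = 3 + 2·[0.44 + 0.05 + 0.46] = 3 + 1.9 = 4.9.
With uncorrelated errors the cross-covariances are all true-score covariance, so they carry over unchanged; only the diagonal terms shrink to ρᵢσᵢ².
True-score variance = [0.96 + 0.59 + 0.77] + 1.9 = 2.32 + 1.9 = 4.22.
Reliability = 4.22 / 4.9 = 0.8612.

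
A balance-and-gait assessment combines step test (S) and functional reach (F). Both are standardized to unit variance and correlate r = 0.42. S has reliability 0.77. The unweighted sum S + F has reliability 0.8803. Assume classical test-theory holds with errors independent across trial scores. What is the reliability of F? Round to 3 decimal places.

0.890

Var(S+F) = 2 + 2·0.42 = 2.840.
True-score variance = ρ_S + ρ_F + 2·0.42, so 0.8803 = (0.77 + ρ_F + 0.84) / 2.840.
ρ_F = 0.8803·2.840 − 0.77 − 0.84 = 0.890.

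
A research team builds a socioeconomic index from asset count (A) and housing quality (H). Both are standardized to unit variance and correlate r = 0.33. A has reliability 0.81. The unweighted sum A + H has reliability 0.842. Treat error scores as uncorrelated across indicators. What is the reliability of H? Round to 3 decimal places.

Var(A+H) = 2 + 2·0.33 = 2.660.
True-score variance = ρ_A + ρ_H + 2·0.33, so 0.842 = (0.81 + ρ_H + 0.66) / 2.660.
ρ_H = 0.842·2.660 − 0.81 − 0.66 = 0.770.

0.770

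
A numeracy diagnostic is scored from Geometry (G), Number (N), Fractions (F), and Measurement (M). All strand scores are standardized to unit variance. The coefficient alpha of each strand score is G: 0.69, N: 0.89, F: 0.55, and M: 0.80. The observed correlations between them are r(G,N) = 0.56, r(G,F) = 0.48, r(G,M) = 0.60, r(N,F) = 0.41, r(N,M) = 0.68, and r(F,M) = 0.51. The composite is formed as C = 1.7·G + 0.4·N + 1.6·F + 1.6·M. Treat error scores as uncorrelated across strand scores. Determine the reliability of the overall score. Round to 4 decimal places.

Var(C) = 1.7² + 0.4² + 1.6² + 1.6² + 2·[0.68·0.56 + 2.72·0.48 + 2.72·0.60 + 0.64·0.41 + 0.64·0.68 + 2.56·0.51] = 8.17 + 10.6432 = 18.8132.
Under uncorrelated errors the observed covariances equal the true-score covariances, so only the own-variance terms attenuate.
True-score variance = [1.7²·0.69 + 0.4²·0.89 + 1.6²·0.55 + 1.6²·0.80] + 10.6432 = 5.5925 + 10.6432 = 16.2357.
Reliability = 16.2357 / 18.8132 = 0.8630.

0.8630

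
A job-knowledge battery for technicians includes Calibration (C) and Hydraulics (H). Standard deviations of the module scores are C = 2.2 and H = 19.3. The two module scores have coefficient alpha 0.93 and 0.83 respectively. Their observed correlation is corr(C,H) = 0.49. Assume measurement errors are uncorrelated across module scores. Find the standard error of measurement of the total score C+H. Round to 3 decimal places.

Var(total) = 377.33 + 41.6108 = 418.941.
True-score variance = 313.668 + 41.6108 = 355.279, so reliability = 0.8480.
Error variance = 418.941 − 355.279 = 63.6621; SEM = √63.6621 = 7.979.

7.979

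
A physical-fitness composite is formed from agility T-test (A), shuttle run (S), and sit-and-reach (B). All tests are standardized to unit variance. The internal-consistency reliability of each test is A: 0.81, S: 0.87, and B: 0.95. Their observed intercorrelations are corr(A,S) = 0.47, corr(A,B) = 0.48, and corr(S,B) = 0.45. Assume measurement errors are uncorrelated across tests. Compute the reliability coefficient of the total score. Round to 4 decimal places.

Var(A+S+B) = 3 + 2·[0.47 + 0.48 + 0.45] = 3 + 2.8 = 5.8.
Because errors are independent across components, Cov(Tᵢ,Tⱼ) = Cov(Xᵢ,Xⱼ); the off-diagonal part of the true-score variance is the same as above.
True-score variance = [0.81 + 0.87 + 0.95] + 2.8 = 2.63 + 2.8 = 5.43.
Reliability = 5.43 / 5.8 = 0.9362.

0.9362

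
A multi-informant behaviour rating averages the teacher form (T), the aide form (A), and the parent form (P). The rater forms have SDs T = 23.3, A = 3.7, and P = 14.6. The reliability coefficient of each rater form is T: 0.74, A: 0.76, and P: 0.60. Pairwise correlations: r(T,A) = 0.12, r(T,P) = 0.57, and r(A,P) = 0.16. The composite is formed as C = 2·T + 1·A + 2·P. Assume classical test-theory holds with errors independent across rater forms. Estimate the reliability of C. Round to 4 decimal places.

0.8052

Var(C) = 2²·23.3² + 3.7² + 2²·14.6² + 2·[2·23.3·3.7·0.12 + 4·23.3·14.6·0.57 + 2·3.7·14.6·0.16] = 3037.89 + 1627.17 = 4665.06.
With uncorrelated errors the cross-covariances are all true-score covariance, so they carry over unchanged; only the diagonal terms shrink to ρᵢσᵢ².
True-score variance = [2²·23.3²·0.74 + 3.7²·0.76 + 2²·14.6²·0.60] + 1627.17 = 2128.94 + 1627.17 = 3756.12.
Reliability = 3756.12 / 4665.06 = 0.8052.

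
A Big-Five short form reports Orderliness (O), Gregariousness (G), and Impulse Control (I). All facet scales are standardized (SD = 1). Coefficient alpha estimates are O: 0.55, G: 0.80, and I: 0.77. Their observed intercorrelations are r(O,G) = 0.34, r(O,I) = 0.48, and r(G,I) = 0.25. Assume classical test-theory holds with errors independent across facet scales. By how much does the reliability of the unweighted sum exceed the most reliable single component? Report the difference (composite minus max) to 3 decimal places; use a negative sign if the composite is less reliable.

Var(sum) = 3 + 2.14 = 5.14; true-score variance = 2.12 + 2.14 = 4.26; composite reliability = 0.8288.
Max component reliability = 0.8000.
Difference = 0.8288 − 0.8000 = 0.029.

0.029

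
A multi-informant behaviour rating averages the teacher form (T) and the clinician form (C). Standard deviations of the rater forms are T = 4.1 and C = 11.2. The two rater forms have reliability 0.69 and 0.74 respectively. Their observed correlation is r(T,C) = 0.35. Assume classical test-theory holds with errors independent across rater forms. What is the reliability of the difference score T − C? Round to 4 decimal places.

0.6565

Var(T−C) = 4.1² + 11.2² − 2·4.1·11.2·0.35 = 142.25 − 32.144 = 110.106.
With uncorrelated errors the cross-covariances are all true-score covariance, so they carry over unchanged; only the diagonal terms shrink to ρᵢσᵢ².
True-score variance = [4.1²·0.69 + 11.2²·0.74] − 32.144 = 104.424 − 32.144 = 72.2805.
Reliability = 72.2805 / 110.106 = 0.6565.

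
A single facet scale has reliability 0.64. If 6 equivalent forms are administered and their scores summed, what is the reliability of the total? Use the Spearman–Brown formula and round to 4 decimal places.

0.9143

ρ_k = kρ / (1 + (k−1)ρ) = 6·0.64 / (1 + 5·0.64) = 3.840 / 4.200 = 0.9143.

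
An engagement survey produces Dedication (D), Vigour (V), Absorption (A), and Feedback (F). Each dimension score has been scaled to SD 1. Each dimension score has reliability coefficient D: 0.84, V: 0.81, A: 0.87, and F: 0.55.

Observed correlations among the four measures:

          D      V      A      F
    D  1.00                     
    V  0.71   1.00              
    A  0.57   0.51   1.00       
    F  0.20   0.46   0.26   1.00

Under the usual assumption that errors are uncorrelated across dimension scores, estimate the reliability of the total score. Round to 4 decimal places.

Var(D+V+A+F) = 4 + 2·[0.71 + 0.57 + 0.20 + 0.51 + 0.46 + 0.26] = 4 + 5.42 = 9.42.
Under uncorrelated errors the observed covariances equal the true-score covariances, so only the own-variance terms attenuate.
True-score variance = [0.84 + 0.81 + 0.87 + 0.55] + 5.42 = 3.07 + 5.42 = 8.49.
Reliability = 8.49 / 9.42 = 0.9013.

0.9013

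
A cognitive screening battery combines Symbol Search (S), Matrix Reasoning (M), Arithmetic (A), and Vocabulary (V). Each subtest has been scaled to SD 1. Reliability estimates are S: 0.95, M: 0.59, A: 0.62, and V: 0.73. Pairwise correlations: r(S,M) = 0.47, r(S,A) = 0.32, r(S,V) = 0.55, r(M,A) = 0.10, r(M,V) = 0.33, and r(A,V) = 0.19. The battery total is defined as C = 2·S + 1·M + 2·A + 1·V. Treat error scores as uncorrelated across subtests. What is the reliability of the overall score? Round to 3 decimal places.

Var(C) = 2² + 1 + 2² + 1 + 2·[2·0.47 + 4·0.32 + 2·0.55 + 2·0.10 + 0.33 + 2·0.19] = 10 + 8.46 = 18.46.
Under uncorrelated errors the observed covariances equal the true-score covariances, so only the own-variance terms attenuate.
True-score variance = [2²·0.95 + 0.59 + 2²·0.62 + 0.73] + 8.46 = 7.6 + 8.46 = 16.06.
Reliability = 16.06 / 18.46 = 0.870.

0.870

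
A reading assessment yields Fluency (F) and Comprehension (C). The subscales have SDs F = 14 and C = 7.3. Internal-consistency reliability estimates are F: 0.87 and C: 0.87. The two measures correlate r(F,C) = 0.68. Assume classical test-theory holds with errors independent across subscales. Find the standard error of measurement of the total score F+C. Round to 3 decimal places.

Var(total) = 249.29 + 138.992 = 388.282.
True-score variance = 216.882 + 138.992 = 355.874, so reliability = 0.9165.
Error variance = 388.282 − 355.874 = 32.4077; SEM = √32.4077 = 5.693.

5.693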